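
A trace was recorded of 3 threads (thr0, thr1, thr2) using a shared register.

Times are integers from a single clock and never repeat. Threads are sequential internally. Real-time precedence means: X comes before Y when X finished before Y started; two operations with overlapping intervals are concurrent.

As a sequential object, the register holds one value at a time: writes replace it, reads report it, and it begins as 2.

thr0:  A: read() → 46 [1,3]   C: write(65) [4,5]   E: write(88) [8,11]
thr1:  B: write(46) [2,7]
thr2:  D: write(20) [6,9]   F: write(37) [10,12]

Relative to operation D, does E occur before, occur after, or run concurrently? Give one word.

concurrent

E spans [8,11], D spans [6,9]
the intervals overlap in both directions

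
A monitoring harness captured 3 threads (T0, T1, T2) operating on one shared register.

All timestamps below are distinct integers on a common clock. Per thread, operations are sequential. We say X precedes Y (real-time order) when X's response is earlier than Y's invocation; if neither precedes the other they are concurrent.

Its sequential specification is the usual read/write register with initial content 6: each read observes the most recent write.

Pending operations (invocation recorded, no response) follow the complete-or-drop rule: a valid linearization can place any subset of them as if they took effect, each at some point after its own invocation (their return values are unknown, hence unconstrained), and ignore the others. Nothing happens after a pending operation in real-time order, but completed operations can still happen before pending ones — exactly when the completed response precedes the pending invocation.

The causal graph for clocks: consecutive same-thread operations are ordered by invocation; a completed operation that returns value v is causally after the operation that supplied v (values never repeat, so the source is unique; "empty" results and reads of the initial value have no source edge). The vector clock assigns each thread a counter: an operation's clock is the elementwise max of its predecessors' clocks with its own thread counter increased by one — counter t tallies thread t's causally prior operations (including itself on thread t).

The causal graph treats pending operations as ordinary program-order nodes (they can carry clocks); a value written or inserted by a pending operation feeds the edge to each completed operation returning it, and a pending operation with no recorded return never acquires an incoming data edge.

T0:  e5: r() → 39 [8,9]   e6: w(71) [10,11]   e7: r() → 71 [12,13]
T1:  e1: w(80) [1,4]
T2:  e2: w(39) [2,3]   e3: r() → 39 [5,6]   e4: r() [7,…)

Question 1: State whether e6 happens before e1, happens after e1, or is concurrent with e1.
Answer: after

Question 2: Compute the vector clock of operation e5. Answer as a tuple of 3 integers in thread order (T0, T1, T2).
Answer: (1, 0, 1)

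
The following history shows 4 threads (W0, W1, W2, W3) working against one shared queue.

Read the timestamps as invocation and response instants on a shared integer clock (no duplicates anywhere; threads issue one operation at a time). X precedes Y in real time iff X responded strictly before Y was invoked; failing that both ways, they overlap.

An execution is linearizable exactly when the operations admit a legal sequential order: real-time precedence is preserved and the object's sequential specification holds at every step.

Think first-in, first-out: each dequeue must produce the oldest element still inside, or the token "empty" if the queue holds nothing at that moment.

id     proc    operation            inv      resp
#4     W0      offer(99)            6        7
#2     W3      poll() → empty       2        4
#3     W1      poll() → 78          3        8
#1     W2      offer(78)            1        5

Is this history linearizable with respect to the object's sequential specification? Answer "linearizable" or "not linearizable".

witness order: #1, #3, #2, #4
step 1: #1 offer(78) — queue <78>
step 2: #3 poll() → 78 — queue <>
step 3: #2 poll() → empty — queue <>
step 4: #4 offer(99) — queue <99>

linearizable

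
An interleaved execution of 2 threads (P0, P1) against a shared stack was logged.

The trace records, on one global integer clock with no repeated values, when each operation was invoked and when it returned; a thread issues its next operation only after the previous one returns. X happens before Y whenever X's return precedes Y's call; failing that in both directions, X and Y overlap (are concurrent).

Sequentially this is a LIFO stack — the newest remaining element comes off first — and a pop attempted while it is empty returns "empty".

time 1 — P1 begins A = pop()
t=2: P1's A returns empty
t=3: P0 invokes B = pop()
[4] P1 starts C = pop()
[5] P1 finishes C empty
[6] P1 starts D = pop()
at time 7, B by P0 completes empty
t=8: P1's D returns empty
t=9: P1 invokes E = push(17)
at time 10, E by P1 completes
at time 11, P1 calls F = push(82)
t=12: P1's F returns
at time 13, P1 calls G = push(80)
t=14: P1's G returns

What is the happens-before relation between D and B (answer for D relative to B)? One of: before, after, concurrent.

concurrent

D spans [6,8], B spans [3,7]
the intervals overlap in both directions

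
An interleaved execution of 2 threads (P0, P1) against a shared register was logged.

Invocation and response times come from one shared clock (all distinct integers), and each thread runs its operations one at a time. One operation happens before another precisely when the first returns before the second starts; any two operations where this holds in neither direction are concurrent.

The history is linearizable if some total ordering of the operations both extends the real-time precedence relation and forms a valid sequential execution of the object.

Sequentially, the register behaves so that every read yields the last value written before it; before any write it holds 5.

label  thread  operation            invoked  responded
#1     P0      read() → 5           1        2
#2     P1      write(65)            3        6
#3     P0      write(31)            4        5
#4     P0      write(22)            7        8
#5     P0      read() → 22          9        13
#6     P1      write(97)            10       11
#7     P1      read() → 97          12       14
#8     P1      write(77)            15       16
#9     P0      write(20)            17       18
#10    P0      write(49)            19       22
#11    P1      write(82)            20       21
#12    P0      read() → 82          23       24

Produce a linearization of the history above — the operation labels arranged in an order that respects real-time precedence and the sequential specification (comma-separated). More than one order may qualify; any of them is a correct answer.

1. #1 read() → 5, leaving value 5
2. #2 write(65), leaving value 65
3. #3 write(31), leaving value 31
4. #4 write(22), leaving value 22
5. #5 read() → 22, leaving value 22
6. #6 write(97), leaving value 97
7. #7 read() → 97, leaving value 97
8. #8 write(77), leaving value 77
9. #9 write(20), leaving value 20
10. #10 write(49), leaving value 49
11. #11 write(82), leaving value 82
12. #12 read() → 82, leaving value 82

#1, #2, #3, #4, #5, #6, #7, #8, #9, #10, #11, #12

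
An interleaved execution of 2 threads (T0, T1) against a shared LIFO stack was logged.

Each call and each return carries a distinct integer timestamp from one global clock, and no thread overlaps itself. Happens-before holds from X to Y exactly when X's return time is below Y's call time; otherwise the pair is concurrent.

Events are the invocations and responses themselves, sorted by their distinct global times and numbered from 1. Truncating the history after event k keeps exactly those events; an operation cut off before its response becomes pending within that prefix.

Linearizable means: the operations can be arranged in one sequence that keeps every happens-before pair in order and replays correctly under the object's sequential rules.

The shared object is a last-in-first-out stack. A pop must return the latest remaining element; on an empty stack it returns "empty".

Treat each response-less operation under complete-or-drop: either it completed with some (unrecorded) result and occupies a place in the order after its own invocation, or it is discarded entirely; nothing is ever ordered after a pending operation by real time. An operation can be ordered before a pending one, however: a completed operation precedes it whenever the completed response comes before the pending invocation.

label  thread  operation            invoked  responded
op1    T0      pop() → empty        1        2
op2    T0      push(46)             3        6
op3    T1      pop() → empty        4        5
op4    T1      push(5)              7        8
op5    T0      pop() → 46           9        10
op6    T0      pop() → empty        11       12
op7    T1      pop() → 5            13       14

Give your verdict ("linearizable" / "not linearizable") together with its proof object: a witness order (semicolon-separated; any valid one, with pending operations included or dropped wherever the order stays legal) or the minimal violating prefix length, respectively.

already the first 10 events (up to op5's response at time 10) admit no linearization; the first 9 still do
2 orders of the 5 completed LIFO stack ops respect real time; none is legal
e.g. op1, op2, op3, op4, op5: illegal at step 3, since op3 pop() → empty cannot apply there
e.g. op1, op3, op2, op4, op5: illegal at step 5, since op5 pop() → 46 cannot apply there

not linearizable — minimal violating prefix: 10 events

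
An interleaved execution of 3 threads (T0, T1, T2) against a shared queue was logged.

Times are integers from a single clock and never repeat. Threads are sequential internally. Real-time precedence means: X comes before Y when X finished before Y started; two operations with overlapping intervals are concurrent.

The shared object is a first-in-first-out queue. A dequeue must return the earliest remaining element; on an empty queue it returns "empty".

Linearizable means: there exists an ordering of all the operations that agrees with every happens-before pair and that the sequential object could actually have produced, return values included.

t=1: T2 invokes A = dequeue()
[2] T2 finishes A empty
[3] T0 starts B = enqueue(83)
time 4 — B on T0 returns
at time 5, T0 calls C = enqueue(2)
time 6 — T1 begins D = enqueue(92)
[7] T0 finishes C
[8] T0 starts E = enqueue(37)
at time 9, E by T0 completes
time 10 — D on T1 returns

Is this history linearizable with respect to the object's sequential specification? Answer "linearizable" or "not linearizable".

witness order: A, B, C, D, E
1. A dequeue() → empty, leaving queue <>
2. B enqueue(83), leaving queue <83>
3. C enqueue(2), leaving queue <83,2>
4. D enqueue(92), leaving queue <83,2,92>
5. E enqueue(37), leaving queue <83,2,92,37>

linearizable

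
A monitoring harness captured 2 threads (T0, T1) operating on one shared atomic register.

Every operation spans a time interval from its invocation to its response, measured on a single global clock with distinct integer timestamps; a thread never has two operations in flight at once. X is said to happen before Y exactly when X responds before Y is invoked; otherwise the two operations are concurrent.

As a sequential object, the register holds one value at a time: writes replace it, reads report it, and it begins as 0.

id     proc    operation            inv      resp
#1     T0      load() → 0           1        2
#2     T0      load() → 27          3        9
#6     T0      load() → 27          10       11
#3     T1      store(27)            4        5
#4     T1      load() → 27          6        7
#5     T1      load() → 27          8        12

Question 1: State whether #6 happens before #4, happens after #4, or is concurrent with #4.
#6 spans [10,11], #4 spans [6,7]
resp(#4)=7 < inv(#6)=10

after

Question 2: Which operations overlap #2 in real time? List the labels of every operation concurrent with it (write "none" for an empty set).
#2 spans [3,9]: anything still running between times 3 and 9 counts as concurrent
#1 [1,2]: before
#3 [4,5]: concurrent
#4 [6,7]: concurrent
#5 [8,12]: concurrent
#6 [10,11]: after

#3, #4, #5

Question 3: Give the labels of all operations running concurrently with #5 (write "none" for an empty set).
#5 spans [8,12]; an op avoiding the whole window 8..12 is ordered, any other is concurrent
#1 [1,2]: before
#2 [3,9]: concurrent
#3 [4,5]: before
#4 [6,7]: before
#6 [10,11]: concurrent

#2, #6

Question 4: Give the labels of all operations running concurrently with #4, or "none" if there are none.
overlap test against #4 [6,7]: concurrent iff the interval meets 6..7
#1 [1,2]: before
#2 [3,9]: concurrent
#3 [4,5]: before
#5 [8,12]: after
#6 [10,11]: after

#2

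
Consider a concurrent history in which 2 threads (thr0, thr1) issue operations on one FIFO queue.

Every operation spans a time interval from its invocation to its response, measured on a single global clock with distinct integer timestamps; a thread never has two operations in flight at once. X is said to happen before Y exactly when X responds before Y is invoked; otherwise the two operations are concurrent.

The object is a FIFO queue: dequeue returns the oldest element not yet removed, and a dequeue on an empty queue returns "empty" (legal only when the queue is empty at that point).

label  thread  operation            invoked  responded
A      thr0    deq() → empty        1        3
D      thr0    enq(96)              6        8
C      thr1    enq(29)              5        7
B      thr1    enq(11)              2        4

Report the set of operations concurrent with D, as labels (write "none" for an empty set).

C

overlap test against D [6,8]: concurrent iff the interval meets 6..8
A [1,3]: before
B [2,4]: before
C [5,7]: concurrent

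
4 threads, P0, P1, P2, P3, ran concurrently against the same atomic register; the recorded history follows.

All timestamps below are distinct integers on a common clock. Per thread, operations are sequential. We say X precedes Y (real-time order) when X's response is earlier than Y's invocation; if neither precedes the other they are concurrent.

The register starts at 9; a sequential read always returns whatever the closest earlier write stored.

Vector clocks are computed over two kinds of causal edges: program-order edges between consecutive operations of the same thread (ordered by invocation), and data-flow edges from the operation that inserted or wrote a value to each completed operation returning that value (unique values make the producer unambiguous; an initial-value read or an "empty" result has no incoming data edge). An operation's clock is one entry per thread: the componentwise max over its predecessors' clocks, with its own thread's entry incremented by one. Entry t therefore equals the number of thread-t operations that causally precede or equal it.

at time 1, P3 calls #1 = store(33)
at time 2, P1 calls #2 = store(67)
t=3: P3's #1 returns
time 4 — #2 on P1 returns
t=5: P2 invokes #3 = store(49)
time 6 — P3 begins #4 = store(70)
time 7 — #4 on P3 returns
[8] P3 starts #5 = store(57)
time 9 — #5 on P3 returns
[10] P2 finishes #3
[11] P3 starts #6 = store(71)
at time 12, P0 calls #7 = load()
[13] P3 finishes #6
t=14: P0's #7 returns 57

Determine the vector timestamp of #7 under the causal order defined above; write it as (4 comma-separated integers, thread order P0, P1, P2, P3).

(1, 0, 0, 3)

#1, invoked 1, has no incoming edges; only P3's bump applies → (0, 0, 0, 1)
#3, invoked 5, has no incoming edges; only P2's bump applies → (0, 0, 1, 0)
#2, invoked 2, has no incoming edges; only P1's bump applies → (0, 1, 0, 0)
#4 (invocation 6): componentwise max over VC(#1)=(0, 0, 0, 1), +1 at P3, giving (0, 0, 0, 2)
#5 (invocation 8): componentwise max over VC(#4)=(0, 0, 0, 2), +1 at P3, giving (0, 0, 0, 3)
#6 (invocation 11): componentwise max over VC(#5)=(0, 0, 0, 3), +1 at P3, giving (0, 0, 0, 4)
#7 (invocation 12): componentwise max over VC(#5)=(0, 0, 0, 3), +1 at P0, giving (1, 0, 0, 3)
target: VC(#7) = (1, 0, 0, 3)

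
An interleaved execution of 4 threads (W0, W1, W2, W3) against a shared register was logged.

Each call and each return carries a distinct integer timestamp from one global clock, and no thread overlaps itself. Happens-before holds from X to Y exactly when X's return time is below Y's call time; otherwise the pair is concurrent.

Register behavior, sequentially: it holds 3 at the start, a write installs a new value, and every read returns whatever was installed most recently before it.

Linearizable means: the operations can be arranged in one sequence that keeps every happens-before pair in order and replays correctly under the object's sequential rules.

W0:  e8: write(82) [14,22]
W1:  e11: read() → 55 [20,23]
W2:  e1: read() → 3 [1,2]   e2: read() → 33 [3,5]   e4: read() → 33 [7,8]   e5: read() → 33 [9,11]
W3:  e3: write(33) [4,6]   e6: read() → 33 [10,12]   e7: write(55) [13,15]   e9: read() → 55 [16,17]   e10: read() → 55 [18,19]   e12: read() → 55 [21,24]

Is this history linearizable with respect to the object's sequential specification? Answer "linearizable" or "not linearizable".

linearizable

one valid linearization: e1, e3, e2, e4, e5, e6, e7, e9, e10, e11, e12, e8
1. e1 read() → 3, leaving value 3
2. e3 write(33), leaving value 33
3. e2 read() → 33, leaving value 33
4. e4 read() → 33, leaving value 33
5. e5 read() → 33, leaving value 33
6. e6 read() → 33, leaving value 33
7. e7 write(55), leaving value 55
8. e9 read() → 55, leaving value 55
9. e10 read() → 55, leaving value 55
10. e11 read() → 55, leaving value 55
11. e12 read() → 55, leaving value 55
12. e8 write(82), leaving value 82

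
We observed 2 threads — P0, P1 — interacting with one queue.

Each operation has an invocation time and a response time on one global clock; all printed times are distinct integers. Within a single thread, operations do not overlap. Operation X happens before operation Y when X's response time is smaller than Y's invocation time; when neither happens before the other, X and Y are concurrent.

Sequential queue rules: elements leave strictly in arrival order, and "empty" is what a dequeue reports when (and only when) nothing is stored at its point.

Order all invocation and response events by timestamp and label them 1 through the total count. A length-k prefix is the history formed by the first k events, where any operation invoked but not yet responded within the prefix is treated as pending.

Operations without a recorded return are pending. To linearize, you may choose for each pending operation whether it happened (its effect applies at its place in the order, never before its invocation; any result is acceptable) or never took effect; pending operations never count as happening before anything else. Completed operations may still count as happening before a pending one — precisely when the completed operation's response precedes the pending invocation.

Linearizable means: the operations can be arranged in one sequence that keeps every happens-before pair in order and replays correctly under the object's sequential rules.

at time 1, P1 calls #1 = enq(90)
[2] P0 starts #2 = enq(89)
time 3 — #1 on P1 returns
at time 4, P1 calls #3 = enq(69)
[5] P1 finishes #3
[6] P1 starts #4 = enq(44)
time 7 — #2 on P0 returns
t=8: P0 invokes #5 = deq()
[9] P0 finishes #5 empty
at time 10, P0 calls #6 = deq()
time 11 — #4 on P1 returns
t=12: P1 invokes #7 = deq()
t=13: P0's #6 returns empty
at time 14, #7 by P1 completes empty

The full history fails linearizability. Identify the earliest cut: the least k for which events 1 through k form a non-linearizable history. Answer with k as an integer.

events 1..8 are linearizable, e.g. via #1, #2, #3:
step 1: #1 enq(90) — queue <90>
step 2: #2 enq(89) — queue <90,89>
step 3: #3 enq(69) — queue <90,89,69>
at event 9 (#5's time-9 response) nothing linearizes any more
include/drop combinations of the 1 pending operation (#4) were all tried; none helps
e.g. #1, #2, #3, #5 (pending dropped): illegal at step 4, since #5 deq() → empty cannot apply there
e.g. #1, #3, #2, #5 (pending dropped): illegal at step 4, since #5 deq() → empty cannot apply there

9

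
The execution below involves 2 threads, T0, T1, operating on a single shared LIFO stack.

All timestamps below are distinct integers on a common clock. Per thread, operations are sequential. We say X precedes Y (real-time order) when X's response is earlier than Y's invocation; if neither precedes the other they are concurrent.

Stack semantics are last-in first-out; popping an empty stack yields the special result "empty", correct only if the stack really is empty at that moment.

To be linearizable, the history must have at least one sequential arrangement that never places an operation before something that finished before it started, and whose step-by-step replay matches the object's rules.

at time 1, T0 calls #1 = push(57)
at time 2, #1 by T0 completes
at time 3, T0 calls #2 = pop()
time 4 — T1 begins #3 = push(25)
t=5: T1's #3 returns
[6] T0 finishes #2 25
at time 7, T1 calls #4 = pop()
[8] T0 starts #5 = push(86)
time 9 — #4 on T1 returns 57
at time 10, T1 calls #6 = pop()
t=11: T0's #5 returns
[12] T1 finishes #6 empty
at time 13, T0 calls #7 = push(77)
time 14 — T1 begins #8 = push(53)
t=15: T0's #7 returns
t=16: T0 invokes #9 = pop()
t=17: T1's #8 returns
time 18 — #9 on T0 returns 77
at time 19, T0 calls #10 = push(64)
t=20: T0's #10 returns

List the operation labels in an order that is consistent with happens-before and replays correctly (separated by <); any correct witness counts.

after step 1 (#1 push(57)): stack <57>
after step 2 (#3 push(25)): stack <57,25>
after step 3 (#2 pop() → 25): stack <57>
after step 4 (#4 pop() → 57): stack <>
after step 5 (#6 pop() → empty): stack <>
after step 6 (#5 push(86)): stack <86>
after step 7 (#7 push(77)): stack <86,77>
after step 8 (#9 pop() → 77): stack <86>
after step 9 (#8 push(53)): stack <86,53>
after step 10 (#10 push(64)): stack <86,53,64>

#1 < #3 < #2 < #4 < #6 < #5 < #7 < #9 < #8 < #10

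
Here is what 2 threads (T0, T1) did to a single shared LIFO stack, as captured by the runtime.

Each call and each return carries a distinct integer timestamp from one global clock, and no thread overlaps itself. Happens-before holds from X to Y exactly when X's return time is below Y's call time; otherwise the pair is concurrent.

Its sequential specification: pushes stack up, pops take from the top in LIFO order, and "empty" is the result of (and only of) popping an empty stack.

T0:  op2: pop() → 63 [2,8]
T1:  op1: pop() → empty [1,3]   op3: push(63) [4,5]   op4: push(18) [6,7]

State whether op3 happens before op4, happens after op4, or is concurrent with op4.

before

op3 spans [4,5], op4 spans [6,7]
resp(op3)=5 < inv(op4)=6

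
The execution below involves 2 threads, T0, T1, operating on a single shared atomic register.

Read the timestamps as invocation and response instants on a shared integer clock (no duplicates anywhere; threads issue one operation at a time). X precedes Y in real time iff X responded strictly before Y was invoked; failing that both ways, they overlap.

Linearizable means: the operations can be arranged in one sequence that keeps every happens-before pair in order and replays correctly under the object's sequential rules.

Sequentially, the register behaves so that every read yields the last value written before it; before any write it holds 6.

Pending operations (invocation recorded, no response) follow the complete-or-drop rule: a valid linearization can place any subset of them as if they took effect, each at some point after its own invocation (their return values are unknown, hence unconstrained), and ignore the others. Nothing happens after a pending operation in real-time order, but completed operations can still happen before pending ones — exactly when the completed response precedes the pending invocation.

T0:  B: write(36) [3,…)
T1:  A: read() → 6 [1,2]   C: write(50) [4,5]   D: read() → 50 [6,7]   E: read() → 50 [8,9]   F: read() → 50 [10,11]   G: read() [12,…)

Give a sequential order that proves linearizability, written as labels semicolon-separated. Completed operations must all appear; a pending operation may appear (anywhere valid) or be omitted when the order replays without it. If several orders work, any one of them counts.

1. A read() → 6, leaving value 6
2. B write(36) (pending, included), leaving value 36
3. C write(50), leaving value 50
4. D read() → 50, leaving value 50
5. E read() → 50, leaving value 50
6. F read() → 50, leaving value 50

A; B; C; D; E; F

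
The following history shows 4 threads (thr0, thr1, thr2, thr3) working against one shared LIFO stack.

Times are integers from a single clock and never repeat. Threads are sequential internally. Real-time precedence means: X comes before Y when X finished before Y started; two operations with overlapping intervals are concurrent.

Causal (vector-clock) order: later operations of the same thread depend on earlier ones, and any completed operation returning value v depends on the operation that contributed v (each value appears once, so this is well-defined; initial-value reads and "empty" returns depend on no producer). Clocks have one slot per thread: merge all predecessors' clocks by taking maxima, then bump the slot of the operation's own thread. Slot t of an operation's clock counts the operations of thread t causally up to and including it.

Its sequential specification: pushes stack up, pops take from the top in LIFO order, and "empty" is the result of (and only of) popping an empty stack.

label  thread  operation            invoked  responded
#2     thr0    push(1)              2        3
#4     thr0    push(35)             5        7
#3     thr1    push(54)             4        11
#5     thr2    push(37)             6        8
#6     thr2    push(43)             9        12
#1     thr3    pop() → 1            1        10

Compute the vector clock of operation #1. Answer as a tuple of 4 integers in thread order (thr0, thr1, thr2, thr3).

(1, 0, 0, 1)

#5, invoked 6, has no incoming edges; only thr2's bump applies → (0, 0, 1, 0)
#3, invoked 4, has no incoming edges; only thr1's bump applies → (0, 1, 0, 0)
#2, invoked 2, has no incoming edges; only thr0's bump applies → (1, 0, 0, 0)
from VC(#5)=(0, 0, 1, 0), #6 (invoked 9) maxes components and bumps thr2 → (0, 0, 2, 0)
from VC(#2)=(1, 0, 0, 0), #1 (invoked 1) maxes components and bumps thr3 → (1, 0, 0, 1)
from VC(#2)=(1, 0, 0, 0), #4 (invoked 5) maxes components and bumps thr0 → (2, 0, 0, 0)
target: VC(#1) = (1, 0, 0, 1)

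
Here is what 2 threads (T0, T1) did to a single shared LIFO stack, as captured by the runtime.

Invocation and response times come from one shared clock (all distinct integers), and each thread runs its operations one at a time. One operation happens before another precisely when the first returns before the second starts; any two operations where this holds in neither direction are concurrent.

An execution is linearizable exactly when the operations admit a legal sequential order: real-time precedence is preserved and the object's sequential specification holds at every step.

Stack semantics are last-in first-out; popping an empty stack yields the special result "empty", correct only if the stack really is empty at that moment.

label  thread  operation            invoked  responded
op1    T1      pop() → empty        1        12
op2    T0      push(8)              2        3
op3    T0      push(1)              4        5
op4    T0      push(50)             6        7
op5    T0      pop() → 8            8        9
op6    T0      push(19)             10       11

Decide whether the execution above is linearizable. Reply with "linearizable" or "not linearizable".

the violation lands at event 9, op5's response at time 9: events 1..8 linearize, events 1..9 do not
one real-time candidate order over the 4 completed operations — the LIFO stack replay rejects it
including or dropping the 1 pending operation (op1) in any combination fails
take op2, op3, op4, op5 (pending dropped): step 4 already fails, because op5 pop() → 8 cannot occur there

not linearizable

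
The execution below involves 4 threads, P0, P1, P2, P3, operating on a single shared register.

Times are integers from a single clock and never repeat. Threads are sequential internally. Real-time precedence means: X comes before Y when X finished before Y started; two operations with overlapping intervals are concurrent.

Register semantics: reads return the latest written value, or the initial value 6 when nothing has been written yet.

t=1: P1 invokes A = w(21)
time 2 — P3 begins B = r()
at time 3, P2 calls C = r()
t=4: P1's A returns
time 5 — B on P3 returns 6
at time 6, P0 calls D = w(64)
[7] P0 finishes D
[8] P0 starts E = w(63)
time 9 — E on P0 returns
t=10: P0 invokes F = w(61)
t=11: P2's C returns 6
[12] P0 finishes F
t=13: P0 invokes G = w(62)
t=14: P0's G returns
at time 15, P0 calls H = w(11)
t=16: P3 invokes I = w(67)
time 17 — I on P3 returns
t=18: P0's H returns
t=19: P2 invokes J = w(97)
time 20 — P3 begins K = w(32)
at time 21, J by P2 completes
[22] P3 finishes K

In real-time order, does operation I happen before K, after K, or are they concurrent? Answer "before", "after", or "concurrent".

I spans [16,17], K spans [20,22]
resp(I)=17 < inv(K)=20

before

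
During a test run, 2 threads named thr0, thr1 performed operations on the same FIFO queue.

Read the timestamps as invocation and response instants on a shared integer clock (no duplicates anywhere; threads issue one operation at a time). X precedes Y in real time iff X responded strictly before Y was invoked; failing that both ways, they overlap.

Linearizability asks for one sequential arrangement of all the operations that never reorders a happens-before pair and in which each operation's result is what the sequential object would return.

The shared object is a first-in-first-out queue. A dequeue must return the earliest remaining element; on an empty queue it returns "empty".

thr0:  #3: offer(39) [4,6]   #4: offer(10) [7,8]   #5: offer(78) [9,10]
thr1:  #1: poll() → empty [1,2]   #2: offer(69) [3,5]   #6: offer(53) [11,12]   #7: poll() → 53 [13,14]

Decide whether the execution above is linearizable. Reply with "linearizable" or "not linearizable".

already the first 14 events (up to #7's response at time 14) admit no linearization; the first 13 still do
the 7 completed operations admit 2 real-time orders; each fails the FIFO queue replay
for example #1, #2, #3, #4, #5, #6, #7 fails at step 7: #7 poll() → 53 is not legal there
for example #1, #3, #2, #4, #5, #6, #7 fails at step 7: #7 poll() → 53 is not legal there

not linearizable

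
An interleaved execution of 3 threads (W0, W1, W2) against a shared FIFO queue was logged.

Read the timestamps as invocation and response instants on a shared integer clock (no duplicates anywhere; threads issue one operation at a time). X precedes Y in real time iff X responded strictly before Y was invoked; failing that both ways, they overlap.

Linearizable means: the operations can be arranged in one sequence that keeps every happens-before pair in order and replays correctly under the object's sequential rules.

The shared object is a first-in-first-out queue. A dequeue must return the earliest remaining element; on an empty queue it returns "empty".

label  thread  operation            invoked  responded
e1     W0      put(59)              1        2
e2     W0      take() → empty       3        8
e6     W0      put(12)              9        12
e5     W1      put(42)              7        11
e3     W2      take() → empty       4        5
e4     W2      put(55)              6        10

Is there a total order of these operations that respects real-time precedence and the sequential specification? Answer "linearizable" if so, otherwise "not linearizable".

the violation lands at event 8, e2's response at time 8: events 1..7 linearize, events 1..8 do not
every one of the 2 real-time-consistent orders over 3 completed FIFO queue ops fails the sequential spec
including or dropping the 2 pending operations (e4, e5) in any combination fails
one such order, e1, e2, e3 (pending dropped), breaks at step 2 where e2 take() → empty is illegal
one such order, e1, e3, e2 (pending dropped), breaks at step 2 where e3 take() → empty is illegal

not linearizable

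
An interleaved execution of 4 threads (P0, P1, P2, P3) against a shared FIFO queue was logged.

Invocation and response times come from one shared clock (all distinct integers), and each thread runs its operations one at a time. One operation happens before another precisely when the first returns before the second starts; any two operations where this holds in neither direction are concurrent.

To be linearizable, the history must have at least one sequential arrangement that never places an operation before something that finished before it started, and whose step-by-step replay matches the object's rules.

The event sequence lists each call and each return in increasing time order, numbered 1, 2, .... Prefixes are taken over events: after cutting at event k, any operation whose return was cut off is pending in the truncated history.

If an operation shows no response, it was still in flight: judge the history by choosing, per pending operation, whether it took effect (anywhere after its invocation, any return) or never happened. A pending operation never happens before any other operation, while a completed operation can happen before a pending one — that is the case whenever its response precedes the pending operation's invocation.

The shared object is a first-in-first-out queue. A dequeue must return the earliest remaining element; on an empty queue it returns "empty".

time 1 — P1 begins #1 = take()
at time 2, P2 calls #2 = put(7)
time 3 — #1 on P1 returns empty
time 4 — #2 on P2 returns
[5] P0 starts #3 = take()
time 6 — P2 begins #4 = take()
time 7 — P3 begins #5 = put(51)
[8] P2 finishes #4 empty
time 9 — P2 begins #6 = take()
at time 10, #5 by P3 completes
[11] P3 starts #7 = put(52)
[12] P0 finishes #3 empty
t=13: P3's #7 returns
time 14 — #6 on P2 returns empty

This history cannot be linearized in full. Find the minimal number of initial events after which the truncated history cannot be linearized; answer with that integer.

12

one valid order for events 1..11 is #1, #2, #3, #4, #5:
1. #1 take() → empty, leaving queue <>
2. #2 put(7), leaving queue <7>
3. #3 take() (pending, included), leaving queue <>
4. #4 take() → empty, leaving queue <>
5. #5 put(51), leaving queue <51>
with event 12 included (#3 responding at time 12), all real-time-consistent orders fail
every completion of the 2 pending operations (#6, #7) was checked; none linearizes
one such order, #1, #2, #3, #4, #5 (pending dropped), breaks at step 3 where #3 take() → empty is illegal
one such order, #1, #2, #3, #5, #4 (pending dropped), breaks at step 3 where #3 take() → empty is illegal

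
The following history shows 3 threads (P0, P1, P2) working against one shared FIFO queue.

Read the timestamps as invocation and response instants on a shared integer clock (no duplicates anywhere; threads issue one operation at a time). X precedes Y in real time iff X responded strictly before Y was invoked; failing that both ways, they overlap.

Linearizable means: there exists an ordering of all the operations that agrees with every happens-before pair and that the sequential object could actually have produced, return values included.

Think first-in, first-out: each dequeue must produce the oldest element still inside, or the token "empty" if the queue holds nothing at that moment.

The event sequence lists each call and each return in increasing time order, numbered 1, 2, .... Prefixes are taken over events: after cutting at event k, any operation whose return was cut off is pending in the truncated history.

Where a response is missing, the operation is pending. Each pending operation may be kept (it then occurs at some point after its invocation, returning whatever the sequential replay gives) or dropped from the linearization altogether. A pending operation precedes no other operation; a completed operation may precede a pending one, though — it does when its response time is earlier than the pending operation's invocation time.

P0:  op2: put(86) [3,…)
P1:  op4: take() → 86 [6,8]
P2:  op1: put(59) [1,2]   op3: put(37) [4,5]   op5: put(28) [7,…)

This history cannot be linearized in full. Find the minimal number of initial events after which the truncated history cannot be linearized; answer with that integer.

8

events 1..7 are still linearizable — one witness is op1, op2, op3:
after step 1 (op1 put(59)): queue <59>
after step 2 (op2 put(86) (pending, included)): queue <59,86>
after step 3 (op3 put(37)): queue <59,86,37>
adding event 8 (op4 responds at 8) leaves no legal real-time order
no escape via the 2 pending operations (op2, op5): every completion choice fails
take op1, op3, op4 (pending dropped): step 3 already fails, because op4 take() → 86 cannot occur there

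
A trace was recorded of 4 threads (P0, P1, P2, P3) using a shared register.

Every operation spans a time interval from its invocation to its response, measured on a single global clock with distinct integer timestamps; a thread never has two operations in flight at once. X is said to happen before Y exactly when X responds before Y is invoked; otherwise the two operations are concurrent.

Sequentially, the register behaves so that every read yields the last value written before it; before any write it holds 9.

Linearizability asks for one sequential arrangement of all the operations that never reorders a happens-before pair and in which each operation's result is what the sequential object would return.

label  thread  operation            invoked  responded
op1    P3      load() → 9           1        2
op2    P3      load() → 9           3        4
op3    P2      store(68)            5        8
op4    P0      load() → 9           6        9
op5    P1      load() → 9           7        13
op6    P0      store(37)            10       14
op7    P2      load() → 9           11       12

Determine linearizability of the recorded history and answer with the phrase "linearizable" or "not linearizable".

not linearizable

the violation lands at event 12, op7's response at time 12: events 1..11 linearize, events 1..12 do not
checked exhaustively: 2 real-time-consistent orders of 5 completed operations, zero legal register replays
including or dropping the 2 pending operations (op5, op6) in any combination fails
e.g. op1, op2, op3, op4, op7 (pending dropped): illegal at step 4, since op4 load() → 9 cannot apply there
e.g. op1, op2, op4, op3, op7 (pending dropped): illegal at step 5, since op7 load() → 9 cannot apply there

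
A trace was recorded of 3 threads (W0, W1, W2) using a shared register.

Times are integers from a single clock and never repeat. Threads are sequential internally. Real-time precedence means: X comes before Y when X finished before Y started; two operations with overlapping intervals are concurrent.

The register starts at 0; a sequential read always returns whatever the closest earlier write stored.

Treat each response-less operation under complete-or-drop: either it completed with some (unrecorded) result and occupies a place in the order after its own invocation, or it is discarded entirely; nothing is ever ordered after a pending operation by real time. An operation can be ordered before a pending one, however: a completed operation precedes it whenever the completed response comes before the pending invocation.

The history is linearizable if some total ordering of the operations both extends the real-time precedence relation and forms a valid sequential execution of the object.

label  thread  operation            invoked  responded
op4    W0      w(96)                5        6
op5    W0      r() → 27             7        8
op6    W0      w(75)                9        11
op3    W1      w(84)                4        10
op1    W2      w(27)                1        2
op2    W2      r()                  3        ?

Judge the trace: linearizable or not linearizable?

through event 7 a valid linearization exists; event 8 (op5 responding at time 8) ends that
one real-time candidate order over the 3 completed operations — the register replay rejects it
no completion choice of the 2 pending operations (op2, op3) rescues it — every subset was tried
sample order op1, op4, op5 (pending dropped) stalls at step 3 — op5 r() → 27 has no legal effect

not linearizable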